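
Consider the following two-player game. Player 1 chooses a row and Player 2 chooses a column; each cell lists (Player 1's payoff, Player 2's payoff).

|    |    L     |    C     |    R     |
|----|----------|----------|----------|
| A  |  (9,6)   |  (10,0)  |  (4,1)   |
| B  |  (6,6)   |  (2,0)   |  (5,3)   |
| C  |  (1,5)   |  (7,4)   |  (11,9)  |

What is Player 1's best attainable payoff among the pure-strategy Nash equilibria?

11

(A, L) is a pure NE (Player 1: 9 ≥ 6; Player 2: 6 ≥ 1). Player 1 gets 9.
(C, R) is a pure NE (Player 1: 11 ≥ 5; Player 2: 9 ≥ 5). Player 1 gets 11.
Every other cell has a profitable deviation for at least one player. Highest of {9, 11} is 11.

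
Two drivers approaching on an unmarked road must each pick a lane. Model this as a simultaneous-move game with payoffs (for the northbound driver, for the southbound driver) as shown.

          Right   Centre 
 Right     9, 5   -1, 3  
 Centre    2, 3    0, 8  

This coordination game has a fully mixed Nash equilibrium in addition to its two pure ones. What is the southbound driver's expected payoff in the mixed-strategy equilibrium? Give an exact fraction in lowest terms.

31/7

The northbound driver mixes with probability p on Right, chosen so the southbound driver is indifferent: 5p + 3(1−p) = 3p + 8(1−p) gives p = 5/7.
The southbound driver's expected payoff is 5·5/7 + 3·2/7 = 31/7.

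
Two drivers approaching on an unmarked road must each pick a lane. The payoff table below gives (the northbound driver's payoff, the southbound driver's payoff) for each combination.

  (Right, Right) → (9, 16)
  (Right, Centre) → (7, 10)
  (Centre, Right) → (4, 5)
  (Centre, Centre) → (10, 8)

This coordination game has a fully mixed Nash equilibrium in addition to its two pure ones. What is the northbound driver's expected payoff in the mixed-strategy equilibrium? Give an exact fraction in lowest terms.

The southbound driver mixes with probability q on Right, chosen so the northbound driver is indifferent: 9q + 7(1−q) = 4q + 10(1−q) gives q = 3/8.
The northbound driver's expected payoff (from either row, since indifferent) is 9·3/8 + 7·5/8 = 31/4.

31/4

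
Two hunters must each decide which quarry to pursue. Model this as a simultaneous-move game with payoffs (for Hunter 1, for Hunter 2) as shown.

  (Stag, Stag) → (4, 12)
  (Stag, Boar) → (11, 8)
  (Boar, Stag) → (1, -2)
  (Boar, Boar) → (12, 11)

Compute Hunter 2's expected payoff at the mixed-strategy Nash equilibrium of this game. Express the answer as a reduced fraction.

Hunter 1 mixes with probability p on Stag, chosen so Hunter 2 is indifferent: 12p + (-2)(1−p) = 8p + 11(1−p) gives p = 13/17.
Hunter 2's expected payoff is 12·13/17 + (-2)·4/17 = 148/17.

148/17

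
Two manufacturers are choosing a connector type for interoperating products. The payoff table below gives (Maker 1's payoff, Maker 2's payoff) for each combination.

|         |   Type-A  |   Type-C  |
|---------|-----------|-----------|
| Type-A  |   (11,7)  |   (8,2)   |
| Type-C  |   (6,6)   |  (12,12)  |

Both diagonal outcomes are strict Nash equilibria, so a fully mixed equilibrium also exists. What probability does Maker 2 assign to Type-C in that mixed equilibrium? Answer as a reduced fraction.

5/9

Maker 2's mix q on Type-A must make Maker 1 indifferent between Type-A and Type-C.
Maker 1's payoff from Type-A: 11q + 8(1−q). From Type-C: 6q + 12(1−q).
Set equal: 5q = 4(1−q) → q = 4/9.
Probability on Type-C is 1 − 4/9 = 5/9.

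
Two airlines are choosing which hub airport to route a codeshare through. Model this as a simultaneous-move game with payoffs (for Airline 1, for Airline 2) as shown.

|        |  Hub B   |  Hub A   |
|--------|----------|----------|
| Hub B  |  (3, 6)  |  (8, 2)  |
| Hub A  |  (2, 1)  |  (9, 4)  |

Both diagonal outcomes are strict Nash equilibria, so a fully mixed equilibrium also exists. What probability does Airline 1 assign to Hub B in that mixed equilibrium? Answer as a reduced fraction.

3/7

Airline 1's mix p on Hub B must make Airline 2 indifferent between Hub B and Hub A.
Airline 2's payoff from Hub B: 6p + 1(1−p). From Hub A: 2p + 4(1−p).
Set equal: 4p = 3(1−p) → p = 3/7.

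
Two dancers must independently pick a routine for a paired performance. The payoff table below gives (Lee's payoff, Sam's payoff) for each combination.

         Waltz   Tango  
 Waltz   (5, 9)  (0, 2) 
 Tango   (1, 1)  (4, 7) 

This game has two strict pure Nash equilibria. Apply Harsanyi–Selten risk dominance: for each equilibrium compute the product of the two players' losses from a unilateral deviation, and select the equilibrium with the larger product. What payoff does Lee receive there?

5

At both Waltz: Lee loses 5 − 1 = 4 by deviating; Sam loses 9 − 2 = 7. Product = 4·7 = 28.
At both Tango: Lee loses 4 − 0 = 4 by deviating; Sam loses 7 − 1 = 6. Product = 4·6 = 24.
28 > 24, so both Waltz is risk-dominant. Lee's payoff there is 5.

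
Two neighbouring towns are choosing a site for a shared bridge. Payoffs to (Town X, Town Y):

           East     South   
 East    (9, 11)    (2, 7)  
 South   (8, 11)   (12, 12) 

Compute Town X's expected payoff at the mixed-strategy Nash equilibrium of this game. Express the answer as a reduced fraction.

92/11

Town Y mixes with probability q on East, chosen so Town X is indifferent: 9q + 2(1−q) = 8q + 12(1−q) gives q = 10/11.
Town X's expected payoff (from either row, since indifferent) is 9·10/11 + 2·1/11 = 92/11.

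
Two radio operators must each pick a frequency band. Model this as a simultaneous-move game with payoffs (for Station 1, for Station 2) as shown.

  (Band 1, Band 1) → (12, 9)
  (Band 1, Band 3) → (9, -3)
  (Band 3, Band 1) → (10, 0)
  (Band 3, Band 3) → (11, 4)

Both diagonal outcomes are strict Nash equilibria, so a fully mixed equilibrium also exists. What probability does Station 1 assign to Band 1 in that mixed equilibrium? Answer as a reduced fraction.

Station 1's mix p on Band 1 must make Station 2 indifferent between Band 1 and Band 3.
Station 2's payoff from Band 1: 9p + 0(1−p). From Band 3: (-3)p + 4(1−p).
Set equal: 12p = 4(1−p) → p = 4/16 = 1/4.

1/4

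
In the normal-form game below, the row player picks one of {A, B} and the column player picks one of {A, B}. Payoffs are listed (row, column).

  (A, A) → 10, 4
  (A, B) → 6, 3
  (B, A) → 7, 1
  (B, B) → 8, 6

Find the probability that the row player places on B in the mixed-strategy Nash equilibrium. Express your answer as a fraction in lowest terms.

The row player's mix p on A must make the column player indifferent between A and B.
The column player's payoff from A: 4p + 1(1−p). From B: 3p + 6(1−p).
Set equal: 1p = 5(1−p) → p = 5/6.
Probability on B is 1 − 5/6 = 1/6.

1/6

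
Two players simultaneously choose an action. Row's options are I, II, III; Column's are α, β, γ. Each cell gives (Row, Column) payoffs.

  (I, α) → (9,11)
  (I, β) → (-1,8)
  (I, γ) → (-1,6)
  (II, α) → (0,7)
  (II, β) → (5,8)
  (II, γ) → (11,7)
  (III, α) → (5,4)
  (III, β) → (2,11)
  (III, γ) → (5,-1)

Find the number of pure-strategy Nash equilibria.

2

(I, α): Row gets 9 (best alternative 5); Column gets 11 (best alternative 8). Neither deviates — NE.
(II, β): Row gets 5 (best alternative 2); Column gets 8 (best alternative 7). Neither deviates — NE.
(III, γ) is not a NE: Row would switch to II (11 > 5).
No other cell survives both best-response checks, so there are 2 pure NE.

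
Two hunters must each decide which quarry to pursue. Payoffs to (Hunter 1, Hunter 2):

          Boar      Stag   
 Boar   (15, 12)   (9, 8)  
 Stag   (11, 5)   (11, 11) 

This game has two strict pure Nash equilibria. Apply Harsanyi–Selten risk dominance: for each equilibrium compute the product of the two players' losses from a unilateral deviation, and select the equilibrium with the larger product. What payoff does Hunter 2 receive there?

12

At both Boar: Hunter 1 loses 15 − 11 = 4 by deviating; Hunter 2 loses 12 − 8 = 4. Product = 4·4 = 16.
At both Stag: Hunter 1 loses 11 − 9 = 2 by deviating; Hunter 2 loses 11 − 5 = 6. Product = 2·6 = 12.
16 > 12, so both Boar is risk-dominant. Hunter 2's payoff there is 12.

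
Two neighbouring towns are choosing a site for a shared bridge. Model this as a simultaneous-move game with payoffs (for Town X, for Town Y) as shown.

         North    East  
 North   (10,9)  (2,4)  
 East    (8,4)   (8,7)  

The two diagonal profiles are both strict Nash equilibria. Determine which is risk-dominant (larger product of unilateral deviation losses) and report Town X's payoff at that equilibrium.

At both North: Town X loses 10 − 8 = 2 by deviating; Town Y loses 9 − 4 = 5. Product = 2·5 = 10.
At both East: Town X loses 8 − 2 = 6 by deviating; Town Y loses 7 − 4 = 3. Product = 6·3 = 18.
18 > 10, so both East is risk-dominant. Town X's payoff there is 8.

8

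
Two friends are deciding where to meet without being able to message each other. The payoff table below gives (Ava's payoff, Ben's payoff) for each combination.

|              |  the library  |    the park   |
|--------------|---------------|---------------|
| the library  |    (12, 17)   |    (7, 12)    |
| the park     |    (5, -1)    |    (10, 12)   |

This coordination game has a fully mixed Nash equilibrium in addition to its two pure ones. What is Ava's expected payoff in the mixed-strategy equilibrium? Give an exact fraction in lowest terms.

Ben mixes with probability q on the library, chosen so Ava is indifferent: 12q + 7(1−q) = 5q + 10(1−q) gives q = 3/10.
Ava's expected payoff (from either row, since indifferent) is 12·3/10 + 7·7/10 = 17/2.

17/2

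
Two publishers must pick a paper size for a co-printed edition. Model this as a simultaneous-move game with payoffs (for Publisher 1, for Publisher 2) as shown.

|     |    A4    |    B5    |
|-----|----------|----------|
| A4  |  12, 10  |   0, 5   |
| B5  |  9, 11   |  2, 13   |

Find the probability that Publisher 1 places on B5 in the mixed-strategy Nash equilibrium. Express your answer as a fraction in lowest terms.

5/7

Publisher 1's mix p on A4 must make Publisher 2 indifferent between A4 and B5.
Publisher 2's payoff from A4: 10p + 11(1−p). From B5: 5p + 13(1−p).
Set equal: 5p = 2(1−p) → p = 2/7.
Probability on B5 is 1 − 2/7 = 5/7.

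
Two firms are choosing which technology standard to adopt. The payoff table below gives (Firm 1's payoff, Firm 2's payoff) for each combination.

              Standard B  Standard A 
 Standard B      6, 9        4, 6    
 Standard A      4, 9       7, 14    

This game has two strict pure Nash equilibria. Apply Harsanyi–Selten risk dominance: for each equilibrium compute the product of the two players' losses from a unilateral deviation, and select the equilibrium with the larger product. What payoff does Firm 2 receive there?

At both Standard B: Firm 1 loses 6 − 4 = 2 by deviating; Firm 2 loses 9 − 6 = 3. Product = 2·3 = 6.
At both Standard A: Firm 1 loses 7 − 4 = 3 by deviating; Firm 2 loses 14 − 9 = 5. Product = 3·5 = 15.
15 > 6, so both Standard A is risk-dominant. Firm 2's payoff there is 14.

14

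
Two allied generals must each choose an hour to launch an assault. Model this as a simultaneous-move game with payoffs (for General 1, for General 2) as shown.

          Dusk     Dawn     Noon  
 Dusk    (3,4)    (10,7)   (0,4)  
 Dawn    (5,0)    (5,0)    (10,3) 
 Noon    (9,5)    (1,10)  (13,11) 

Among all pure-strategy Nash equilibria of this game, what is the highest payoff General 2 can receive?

11

(Dusk, Dawn) is a pure NE (General 1: 10 ≥ 5; General 2: 7 ≥ 4). General 2 gets 7.
Both Noon is a pure NE (General 1: 13 ≥ 10; General 2: 11 ≥ 10). General 2 gets 11.
Every other cell has a profitable deviation for at least one player. Highest of {7, 11} is 11.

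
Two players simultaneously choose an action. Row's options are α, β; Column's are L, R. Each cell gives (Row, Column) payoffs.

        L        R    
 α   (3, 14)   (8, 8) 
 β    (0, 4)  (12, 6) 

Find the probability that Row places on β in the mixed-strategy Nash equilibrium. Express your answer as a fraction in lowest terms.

Row's mix p on α must make Column indifferent between L and R.
Column's payoff from L: 14p + 4(1−p). From R: 8p + 6(1−p).
Set equal: 6p = 2(1−p) → p = 2/8 = 1/4.
Probability on β is 1 − 1/4 = 3/4.

3/4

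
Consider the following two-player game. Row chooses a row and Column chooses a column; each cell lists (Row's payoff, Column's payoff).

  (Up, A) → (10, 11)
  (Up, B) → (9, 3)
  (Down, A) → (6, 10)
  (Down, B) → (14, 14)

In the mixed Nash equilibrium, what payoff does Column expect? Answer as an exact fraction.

31/3

Row mixes with probability p on Up, chosen so Column is indifferent: 11p + 10(1−p) = 3p + 14(1−p) gives p = 1/3.
Column's expected payoff is 11·1/3 + 10·2/3 = 31/3.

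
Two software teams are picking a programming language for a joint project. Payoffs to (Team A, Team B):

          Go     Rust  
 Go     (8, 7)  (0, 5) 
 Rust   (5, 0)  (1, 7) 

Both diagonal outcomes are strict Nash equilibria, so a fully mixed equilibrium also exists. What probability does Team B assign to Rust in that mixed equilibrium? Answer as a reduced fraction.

Team B's mix q on Go must make Team A indifferent between Go and Rust.
Team A's payoff from Go: 8q + 0(1−q). From Rust: 5q + 1(1−q).
Set equal: 3q = 1(1−q) → q = 1/4.
Probability on Rust is 1 − 1/4 = 3/4.

3/4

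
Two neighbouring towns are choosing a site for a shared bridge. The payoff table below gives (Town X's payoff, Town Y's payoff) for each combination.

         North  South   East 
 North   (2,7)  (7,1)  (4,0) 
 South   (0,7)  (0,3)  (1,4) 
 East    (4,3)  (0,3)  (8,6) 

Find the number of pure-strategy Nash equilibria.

1

Both East: Town X gets 8 (best alternative 4); Town Y gets 6 (best alternative 3). Neither deviates — NE.
Both South is not a NE: Town X would switch to North (7 > 0).
No other cell survives both best-response checks, so there is 1 pure NE.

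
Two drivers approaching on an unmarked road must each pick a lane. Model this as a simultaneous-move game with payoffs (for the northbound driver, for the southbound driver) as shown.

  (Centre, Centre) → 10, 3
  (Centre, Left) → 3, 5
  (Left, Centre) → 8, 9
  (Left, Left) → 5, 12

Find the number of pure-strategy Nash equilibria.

1

Both Left: the northbound driver gets 5 (best alternative 3); the southbound driver gets 12 (best alternative 9). Neither deviates — NE.
Both Centre is not a NE: the southbound driver would switch to Left (5 > 3).
No other cell survives both best-response checks, so there is 1 pure NE.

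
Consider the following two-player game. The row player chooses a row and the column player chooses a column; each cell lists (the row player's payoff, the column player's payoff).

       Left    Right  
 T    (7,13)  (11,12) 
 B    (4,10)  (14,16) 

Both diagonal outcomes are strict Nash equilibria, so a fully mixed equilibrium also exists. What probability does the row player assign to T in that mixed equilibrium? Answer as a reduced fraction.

The row player's mix p on T must make the column player indifferent between Left and Right.
The column player's payoff from Left: 13p + 10(1−p). From Right: 12p + 16(1−p).
Set equal: 1p = 6(1−p) → p = 6/7.

6/7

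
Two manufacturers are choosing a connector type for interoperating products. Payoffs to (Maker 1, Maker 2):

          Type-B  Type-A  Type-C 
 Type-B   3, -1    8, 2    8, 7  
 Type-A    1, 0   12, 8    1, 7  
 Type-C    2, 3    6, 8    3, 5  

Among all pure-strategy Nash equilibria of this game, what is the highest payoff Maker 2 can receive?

(Type-B, Type-C) is a pure NE (Maker 1: 8 ≥ 3; Maker 2: 7 ≥ 2). Maker 2 gets 7.
Both Type-A is a pure NE (Maker 1: 12 ≥ 8; Maker 2: 8 ≥ 7). Maker 2 gets 8.
Every other cell has a profitable deviation for at least one player. Highest of {7, 8} is 8.

8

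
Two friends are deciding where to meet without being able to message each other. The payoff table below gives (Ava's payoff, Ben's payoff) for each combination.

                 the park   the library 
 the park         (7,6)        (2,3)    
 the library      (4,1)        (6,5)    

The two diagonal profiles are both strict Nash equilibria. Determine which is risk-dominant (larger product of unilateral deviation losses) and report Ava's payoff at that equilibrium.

6

At both the park: Ava loses 7 − 4 = 3 by deviating; Ben loses 6 − 3 = 3. Product = 3·3 = 9.
At both the library: Ava loses 6 − 2 = 4 by deviating; Ben loses 5 − 1 = 4. Product = 4·4 = 16.
16 > 9, so both the library is risk-dominant. Ava's payoff there is 6.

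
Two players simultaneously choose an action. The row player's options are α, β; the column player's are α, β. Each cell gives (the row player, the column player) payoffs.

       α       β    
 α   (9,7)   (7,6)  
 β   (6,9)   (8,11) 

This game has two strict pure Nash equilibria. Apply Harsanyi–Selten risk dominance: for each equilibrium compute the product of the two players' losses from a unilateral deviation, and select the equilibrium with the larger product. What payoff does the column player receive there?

At both α: the row player loses 9 − 6 = 3 by deviating; the column player loses 7 − 6 = 1. Product = 3·1 = 3.
At both β: the row player loses 8 − 7 = 1 by deviating; the column player loses 11 − 9 = 2. Product = 1·2 = 2.
3 > 2, so both α is risk-dominant. The column player's payoff there is 7.

7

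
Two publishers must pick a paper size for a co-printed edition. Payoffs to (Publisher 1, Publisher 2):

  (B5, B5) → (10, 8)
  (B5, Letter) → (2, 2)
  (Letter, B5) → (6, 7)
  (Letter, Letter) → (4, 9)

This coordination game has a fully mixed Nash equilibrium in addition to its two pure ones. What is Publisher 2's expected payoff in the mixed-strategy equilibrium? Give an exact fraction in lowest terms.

Publisher 1 mixes with probability p on B5, chosen so Publisher 2 is indifferent: 8p + 7(1−p) = 2p + 9(1−p) gives p = 1/4.
Publisher 2's expected payoff is 8·1/4 + 7·3/4 = 29/4.

29/4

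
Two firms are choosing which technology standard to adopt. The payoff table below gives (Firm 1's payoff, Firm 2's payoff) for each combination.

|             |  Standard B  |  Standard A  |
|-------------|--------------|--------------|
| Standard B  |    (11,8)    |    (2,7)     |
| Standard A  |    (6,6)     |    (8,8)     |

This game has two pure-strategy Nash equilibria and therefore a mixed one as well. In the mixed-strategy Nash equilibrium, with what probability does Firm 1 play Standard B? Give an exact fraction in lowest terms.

Firm 1's mix p on Standard B must make Firm 2 indifferent between Standard B and Standard A.
Firm 2's payoff from Standard B: 8p + 6(1−p). From Standard A: 7p + 8(1−p).
Set equal: 1p = 2(1−p) → p = 2/3.

2/3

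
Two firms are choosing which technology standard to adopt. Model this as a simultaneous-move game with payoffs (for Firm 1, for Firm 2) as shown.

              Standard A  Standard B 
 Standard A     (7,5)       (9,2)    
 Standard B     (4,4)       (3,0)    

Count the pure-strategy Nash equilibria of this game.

1

Both Standard A: Firm 1 gets 7 (best alternative 4); Firm 2 gets 5 (best alternative 2). Neither deviates — NE.
Both Standard B is not a NE: Firm 1 would switch to Standard A (9 > 3).
No other cell survives both best-response checks, so there is 1 pure NE.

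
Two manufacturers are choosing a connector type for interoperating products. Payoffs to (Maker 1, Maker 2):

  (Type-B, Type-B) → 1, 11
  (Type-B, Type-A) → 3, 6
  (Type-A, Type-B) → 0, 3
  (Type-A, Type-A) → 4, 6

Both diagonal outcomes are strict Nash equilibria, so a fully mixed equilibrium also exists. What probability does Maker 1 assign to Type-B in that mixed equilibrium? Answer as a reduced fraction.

3/8

Maker 1's mix p on Type-B must make Maker 2 indifferent between Type-B and Type-A.
Maker 2's payoff from Type-B: 11p + 3(1−p). From Type-A: 6p + 6(1−p).
Set equal: 5p = 3(1−p) → p = 3/8.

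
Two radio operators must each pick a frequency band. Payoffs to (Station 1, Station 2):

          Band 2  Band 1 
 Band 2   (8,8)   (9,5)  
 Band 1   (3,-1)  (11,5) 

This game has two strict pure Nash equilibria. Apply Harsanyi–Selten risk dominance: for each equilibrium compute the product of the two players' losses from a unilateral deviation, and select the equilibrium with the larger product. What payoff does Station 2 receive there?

At both Band 2: Station 1 loses 8 − 3 = 5 by deviating; Station 2 loses 8 − 5 = 3. Product = 5·3 = 15.
At both Band 1: Station 1 loses 11 − 9 = 2 by deviating; Station 2 loses 5 − (-1) = 6. Product = 2·6 = 12.
15 > 12, so both Band 2 is risk-dominant. Station 2's payoff there is 8.

8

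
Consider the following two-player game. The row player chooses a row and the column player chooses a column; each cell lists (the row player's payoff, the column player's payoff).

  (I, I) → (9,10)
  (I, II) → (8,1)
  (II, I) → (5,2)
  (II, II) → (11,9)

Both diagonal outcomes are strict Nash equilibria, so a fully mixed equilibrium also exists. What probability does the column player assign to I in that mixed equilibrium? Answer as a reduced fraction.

3/7

The column player's mix q on I must make the row player indifferent between I and II.
The row player's payoff from I: 9q + 8(1−q). From II: 5q + 11(1−q).
Set equal: 4q = 3(1−q) → q = 3/7.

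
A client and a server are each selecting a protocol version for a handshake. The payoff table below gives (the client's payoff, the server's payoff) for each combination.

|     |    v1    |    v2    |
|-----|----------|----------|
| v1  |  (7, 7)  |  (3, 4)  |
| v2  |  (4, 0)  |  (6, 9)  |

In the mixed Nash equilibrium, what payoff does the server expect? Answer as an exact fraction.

The client mixes with probability p on v1, chosen so the server is indifferent: 7p + 0(1−p) = 4p + 9(1−p) gives p = 3/4.
The server's expected payoff is 7·3/4 + 0·1/4 = 21/4.

21/4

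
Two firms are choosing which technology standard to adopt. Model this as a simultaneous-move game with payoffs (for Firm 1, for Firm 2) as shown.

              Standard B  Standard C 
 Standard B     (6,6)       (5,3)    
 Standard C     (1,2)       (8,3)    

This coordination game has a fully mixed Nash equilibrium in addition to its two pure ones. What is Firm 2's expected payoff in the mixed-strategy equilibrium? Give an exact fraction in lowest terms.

3

Firm 1 mixes with probability p on Standard B, chosen so Firm 2 is indifferent: 6p + 2(1−p) = 3p + 3(1−p) gives p = 1/4.
Firm 2's expected payoff is 6·1/4 + 2·3/4 = 3.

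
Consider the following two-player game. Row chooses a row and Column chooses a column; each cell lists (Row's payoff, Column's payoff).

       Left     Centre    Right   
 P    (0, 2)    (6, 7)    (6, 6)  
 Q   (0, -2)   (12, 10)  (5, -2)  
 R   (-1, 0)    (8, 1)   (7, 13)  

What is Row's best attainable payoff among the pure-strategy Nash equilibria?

12

(Q, Centre) is a pure NE (Row: 12 ≥ 8; Column: 10 ≥ -2). Row gets 12.
(R, Right) is a pure NE (Row: 7 ≥ 6; Column: 13 ≥ 1). Row gets 7.
Every other cell has a profitable deviation for at least one player. Highest of {12, 7} is 12.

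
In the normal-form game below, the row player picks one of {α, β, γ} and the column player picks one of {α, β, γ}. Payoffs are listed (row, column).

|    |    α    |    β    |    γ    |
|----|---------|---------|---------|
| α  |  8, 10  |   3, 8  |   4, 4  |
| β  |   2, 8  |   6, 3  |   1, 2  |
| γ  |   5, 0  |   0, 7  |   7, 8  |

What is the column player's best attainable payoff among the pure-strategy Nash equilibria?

10

Both α is a pure NE (the row player: 8 ≥ 5; the column player: 10 ≥ 8). The column player gets 10.
Both γ is a pure NE (the row player: 7 ≥ 4; the column player: 8 ≥ 7). The column player gets 8.
Every other cell has a profitable deviation for at least one player. Highest of {10, 8} is 10.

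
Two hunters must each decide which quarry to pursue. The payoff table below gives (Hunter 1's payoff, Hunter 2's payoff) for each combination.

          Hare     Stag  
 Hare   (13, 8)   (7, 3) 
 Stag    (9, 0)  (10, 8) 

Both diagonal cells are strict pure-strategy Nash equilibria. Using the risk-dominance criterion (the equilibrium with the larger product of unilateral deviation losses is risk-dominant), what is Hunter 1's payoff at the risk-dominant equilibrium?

10

At both Hare: Hunter 1 loses 13 − 9 = 4 by deviating; Hunter 2 loses 8 − 3 = 5. Product = 4·5 = 20.
At both Stag: Hunter 1 loses 10 − 7 = 3 by deviating; Hunter 2 loses 8 − 0 = 8. Product = 3·8 = 24.
24 > 20, so both Stag is risk-dominant. Hunter 1's payoff there is 10.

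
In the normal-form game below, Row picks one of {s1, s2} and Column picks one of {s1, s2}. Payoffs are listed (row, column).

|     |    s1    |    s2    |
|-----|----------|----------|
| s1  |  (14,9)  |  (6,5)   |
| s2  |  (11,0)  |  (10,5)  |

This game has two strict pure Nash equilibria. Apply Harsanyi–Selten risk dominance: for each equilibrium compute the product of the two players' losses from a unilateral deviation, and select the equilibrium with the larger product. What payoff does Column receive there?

5

At both s1: Row loses 14 − 11 = 3 by deviating; Column loses 9 − 5 = 4. Product = 3·4 = 12.
At both s2: Row loses 10 − 6 = 4 by deviating; Column loses 5 − 0 = 5. Product = 4·5 = 20.
20 > 12, so both s2 is risk-dominant. Column's payoff there is 5.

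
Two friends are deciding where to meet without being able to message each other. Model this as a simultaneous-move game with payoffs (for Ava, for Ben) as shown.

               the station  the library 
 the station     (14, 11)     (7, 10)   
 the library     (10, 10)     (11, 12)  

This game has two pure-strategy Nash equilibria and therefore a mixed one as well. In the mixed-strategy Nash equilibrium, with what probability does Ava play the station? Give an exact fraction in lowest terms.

2/3

Ava's mix p on the station must make Ben indifferent between the station and the library.
Ben's payoff from the station: 11p + 10(1−p). From the library: 10p + 12(1−p).
Set equal: 1p = 2(1−p) → p = 2/3.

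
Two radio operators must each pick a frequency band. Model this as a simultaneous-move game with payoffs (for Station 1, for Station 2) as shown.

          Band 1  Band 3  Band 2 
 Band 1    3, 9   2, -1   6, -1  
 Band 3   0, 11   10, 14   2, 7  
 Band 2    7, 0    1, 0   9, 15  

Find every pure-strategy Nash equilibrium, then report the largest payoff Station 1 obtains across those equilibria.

Both Band 3 is a pure NE (Station 1: 10 ≥ 2; Station 2: 14 ≥ 11). Station 1 gets 10.
Both Band 2 is a pure NE (Station 1: 9 ≥ 6; Station 2: 15 ≥ 0). Station 1 gets 9.
Every other cell has a profitable deviation for at least one player. Highest of {10, 9} is 10.

10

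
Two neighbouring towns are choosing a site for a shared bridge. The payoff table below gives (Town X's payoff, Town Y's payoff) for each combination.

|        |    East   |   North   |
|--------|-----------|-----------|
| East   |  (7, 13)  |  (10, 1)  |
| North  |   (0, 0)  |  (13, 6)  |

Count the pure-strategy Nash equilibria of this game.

2

Both East: Town X gets 7 (best alternative 0); Town Y gets 13 (best alternative 1). Neither deviates — NE.
Both North: Town X gets 13 (best alternative 10); Town Y gets 6 (best alternative 0). Neither deviates — NE.
(North, East) is not a NE: Town X would switch to East (7 > 0).
No other cell survives both best-response checks, so there are 2 pure NE.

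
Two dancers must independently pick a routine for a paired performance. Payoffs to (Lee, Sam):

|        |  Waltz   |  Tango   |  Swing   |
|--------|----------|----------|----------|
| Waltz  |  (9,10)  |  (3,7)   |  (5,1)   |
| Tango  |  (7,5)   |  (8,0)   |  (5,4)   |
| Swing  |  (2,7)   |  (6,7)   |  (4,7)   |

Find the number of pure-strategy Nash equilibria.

1

Both Waltz: Lee gets 9 (best alternative 7); Sam gets 10 (best alternative 7). Neither deviates — NE.
Both Tango is not a NE: Sam would switch to Waltz (5 > 0).
No other cell survives both best-response checks, so there is 1 pure NE.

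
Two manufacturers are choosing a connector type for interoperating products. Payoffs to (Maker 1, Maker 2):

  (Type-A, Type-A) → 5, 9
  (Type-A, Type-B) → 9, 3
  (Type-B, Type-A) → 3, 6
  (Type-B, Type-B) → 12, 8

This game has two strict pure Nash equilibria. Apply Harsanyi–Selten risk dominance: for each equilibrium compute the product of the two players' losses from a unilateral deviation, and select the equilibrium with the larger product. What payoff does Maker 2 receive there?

At both Type-A: Maker 1 loses 5 − 3 = 2 by deviating; Maker 2 loses 9 − 3 = 6. Product = 2·6 = 12.
At both Type-B: Maker 1 loses 12 − 9 = 3 by deviating; Maker 2 loses 8 − 6 = 2. Product = 3·2 = 6.
12 > 6, so both Type-A is risk-dominant. Maker 2's payoff there is 9.

9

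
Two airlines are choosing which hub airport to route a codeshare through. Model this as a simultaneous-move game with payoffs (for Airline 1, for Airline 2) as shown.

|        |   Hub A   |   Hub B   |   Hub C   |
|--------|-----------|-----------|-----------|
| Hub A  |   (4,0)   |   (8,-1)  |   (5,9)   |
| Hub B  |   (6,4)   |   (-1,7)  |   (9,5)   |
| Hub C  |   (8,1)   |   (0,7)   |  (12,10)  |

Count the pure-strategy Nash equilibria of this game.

1

Both Hub C: Airline 1 gets 12 (best alternative 9); Airline 2 gets 10 (best alternative 7). Neither deviates — NE.
Both Hub A is not a NE: Airline 1 would switch to Hub C (8 > 4).
No other cell survives both best-response checks, so there is 1 pure NE.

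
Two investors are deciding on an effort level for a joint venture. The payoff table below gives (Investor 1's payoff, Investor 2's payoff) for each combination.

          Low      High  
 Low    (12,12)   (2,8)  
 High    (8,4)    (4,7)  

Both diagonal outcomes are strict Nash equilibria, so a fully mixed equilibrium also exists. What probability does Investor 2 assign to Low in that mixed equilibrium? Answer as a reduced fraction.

1/3

Investor 2's mix q on Low must make Investor 1 indifferent between Low and High.
Investor 1's payoff from Low: 12q + 2(1−q). From High: 8q + 4(1−q).
Set equal: 4q = 2(1−q) → q = 2/6 = 1/3.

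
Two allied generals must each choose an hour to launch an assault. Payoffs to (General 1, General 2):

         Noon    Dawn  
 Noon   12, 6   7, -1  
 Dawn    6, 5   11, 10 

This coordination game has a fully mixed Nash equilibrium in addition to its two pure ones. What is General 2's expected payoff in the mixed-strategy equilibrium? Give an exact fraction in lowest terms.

65/12

General 1 mixes with probability p on Noon, chosen so General 2 is indifferent: 6p + 5(1−p) = (-1)p + 10(1−p) gives p = 5/12.
General 2's expected payoff is 6·5/12 + 5·7/12 = 65/12.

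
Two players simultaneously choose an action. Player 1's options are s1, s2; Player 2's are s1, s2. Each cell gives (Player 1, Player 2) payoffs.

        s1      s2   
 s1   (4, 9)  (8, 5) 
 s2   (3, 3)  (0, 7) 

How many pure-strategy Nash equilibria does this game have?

Both s1: Player 1 gets 4 (best alternative 3); Player 2 gets 9 (best alternative 5). Neither deviates — NE.
Both s2 is not a NE: Player 1 would switch to s1 (8 > 0).
No other cell survives both best-response checks, so there is 1 pure NE.

1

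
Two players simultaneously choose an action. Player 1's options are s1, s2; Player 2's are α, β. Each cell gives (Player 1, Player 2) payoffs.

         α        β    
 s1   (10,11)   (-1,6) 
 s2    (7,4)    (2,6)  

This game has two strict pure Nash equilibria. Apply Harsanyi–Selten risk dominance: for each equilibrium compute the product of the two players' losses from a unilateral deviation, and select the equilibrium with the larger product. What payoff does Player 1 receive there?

At (s1, α): Player 1 loses 10 − 7 = 3 by deviating; Player 2 loses 11 − 6 = 5. Product = 3·5 = 15.
At (s2, β): Player 1 loses 2 − (-1) = 3 by deviating; Player 2 loses 6 − 4 = 2. Product = 3·2 = 6.
15 > 6, so (s1, α) is risk-dominant. Player 1's payoff there is 10.

10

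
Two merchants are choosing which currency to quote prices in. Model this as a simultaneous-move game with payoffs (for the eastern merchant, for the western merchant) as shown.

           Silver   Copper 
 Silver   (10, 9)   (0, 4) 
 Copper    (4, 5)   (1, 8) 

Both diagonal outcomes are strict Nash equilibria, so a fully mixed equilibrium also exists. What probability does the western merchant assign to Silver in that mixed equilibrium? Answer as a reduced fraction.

1/7

The western merchant's mix q on Silver must make the eastern merchant indifferent between Silver and Copper.
The eastern merchant's payoff from Silver: 10q + 0(1−q). From Copper: 4q + 1(1−q).
Set equal: 6q = 1(1−q) → q = 1/7.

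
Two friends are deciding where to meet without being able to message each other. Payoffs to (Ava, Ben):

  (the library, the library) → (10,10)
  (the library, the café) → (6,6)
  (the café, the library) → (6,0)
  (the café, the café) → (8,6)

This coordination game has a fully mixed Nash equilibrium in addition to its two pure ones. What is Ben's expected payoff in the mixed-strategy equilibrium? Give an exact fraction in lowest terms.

Ava mixes with probability p on the library, chosen so Ben is indifferent: 10p + 0(1−p) = 6p + 6(1−p) gives p = 3/5.
Ben's expected payoff is 10·3/5 + 0·2/5 = 6.

6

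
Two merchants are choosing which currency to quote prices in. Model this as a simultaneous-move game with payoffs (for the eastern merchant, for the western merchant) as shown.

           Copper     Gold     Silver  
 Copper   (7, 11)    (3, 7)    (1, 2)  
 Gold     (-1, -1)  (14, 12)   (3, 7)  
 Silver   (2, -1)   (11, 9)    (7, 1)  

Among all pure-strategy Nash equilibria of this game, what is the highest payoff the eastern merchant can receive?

Both Copper is a pure NE (the eastern merchant: 7 ≥ 2; the western merchant: 11 ≥ 7). The eastern merchant gets 7.
Both Gold is a pure NE (the eastern merchant: 14 ≥ 11; the western merchant: 12 ≥ 7). The eastern merchant gets 14.
Every other cell has a profitable deviation for at least one player. Highest of {7, 14} is 14.

14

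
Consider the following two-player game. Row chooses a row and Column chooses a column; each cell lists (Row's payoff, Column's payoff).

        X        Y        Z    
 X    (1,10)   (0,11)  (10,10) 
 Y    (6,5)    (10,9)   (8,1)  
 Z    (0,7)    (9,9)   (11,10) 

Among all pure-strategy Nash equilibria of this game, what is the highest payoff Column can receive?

10

Both Y is a pure NE (Row: 10 ≥ 9; Column: 9 ≥ 5). Column gets 9.
Both Z is a pure NE (Row: 11 ≥ 10; Column: 10 ≥ 9). Column gets 10.
Every other cell has a profitable deviation for at least one player. Highest of {9, 10} is 10.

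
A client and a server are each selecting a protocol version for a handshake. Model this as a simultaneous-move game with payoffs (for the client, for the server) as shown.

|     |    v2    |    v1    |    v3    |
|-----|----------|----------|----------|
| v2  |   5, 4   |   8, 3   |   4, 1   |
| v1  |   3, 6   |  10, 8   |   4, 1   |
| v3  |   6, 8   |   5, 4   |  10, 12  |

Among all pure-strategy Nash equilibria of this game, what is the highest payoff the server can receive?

Both v1 is a pure NE (the client: 10 ≥ 8; the server: 8 ≥ 6). The server gets 8.
Both v3 is a pure NE (the client: 10 ≥ 4; the server: 12 ≥ 8). The server gets 12.
Every other cell has a profitable deviation for at least one player. Highest of {8, 12} is 12.

12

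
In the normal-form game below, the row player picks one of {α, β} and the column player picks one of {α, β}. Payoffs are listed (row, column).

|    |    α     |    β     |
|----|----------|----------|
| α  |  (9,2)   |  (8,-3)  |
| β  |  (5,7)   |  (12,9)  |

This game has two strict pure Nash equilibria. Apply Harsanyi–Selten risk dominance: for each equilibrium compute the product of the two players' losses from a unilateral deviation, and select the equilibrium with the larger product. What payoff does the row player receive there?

At both α: the row player loses 9 − 5 = 4 by deviating; the column player loses 2 − (-3) = 5. Product = 4·5 = 20.
At both β: the row player loses 12 − 8 = 4 by deviating; the column player loses 9 − 7 = 2. Product = 4·2 = 8.
20 > 8, so both α is risk-dominant. The row player's payoff there is 9.

9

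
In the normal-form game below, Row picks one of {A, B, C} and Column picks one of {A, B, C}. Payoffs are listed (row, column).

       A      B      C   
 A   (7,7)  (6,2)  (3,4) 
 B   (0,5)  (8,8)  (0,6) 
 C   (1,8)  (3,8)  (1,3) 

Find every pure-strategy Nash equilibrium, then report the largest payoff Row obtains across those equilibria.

8

Both A is a pure NE (Row: 7 ≥ 1; Column: 7 ≥ 4). Row gets 7.
Both B is a pure NE (Row: 8 ≥ 6; Column: 8 ≥ 6). Row gets 8.
Every other cell has a profitable deviation for at least one player. Highest of {7, 8} is 8.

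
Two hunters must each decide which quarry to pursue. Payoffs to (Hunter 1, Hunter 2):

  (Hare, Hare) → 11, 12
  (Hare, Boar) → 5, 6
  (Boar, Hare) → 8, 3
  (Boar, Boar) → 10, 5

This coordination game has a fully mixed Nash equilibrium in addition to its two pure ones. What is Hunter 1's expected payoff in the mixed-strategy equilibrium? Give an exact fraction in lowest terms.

Hunter 2 mixes with probability q on Hare, chosen so Hunter 1 is indifferent: 11q + 5(1−q) = 8q + 10(1−q) gives q = 5/8.
Hunter 1's expected payoff (from either row, since indifferent) is 11·5/8 + 5·3/8 = 35/4.

35/4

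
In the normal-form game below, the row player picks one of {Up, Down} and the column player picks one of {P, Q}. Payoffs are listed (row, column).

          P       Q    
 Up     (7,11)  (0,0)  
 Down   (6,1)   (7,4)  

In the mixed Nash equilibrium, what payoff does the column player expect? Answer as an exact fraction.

The row player mixes with probability p on Up, chosen so the column player is indifferent: 11p + 1(1−p) = 0p + 4(1−p) gives p = 3/14.
The column player's expected payoff is 11·3/14 + 1·11/14 = 22/7.

22/7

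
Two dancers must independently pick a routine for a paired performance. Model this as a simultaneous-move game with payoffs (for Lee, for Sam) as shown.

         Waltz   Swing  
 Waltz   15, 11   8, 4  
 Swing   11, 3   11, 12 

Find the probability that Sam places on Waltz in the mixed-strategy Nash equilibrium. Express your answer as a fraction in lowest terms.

Sam's mix q on Waltz must make Lee indifferent between Waltz and Swing.
Lee's payoff from Waltz: 15q + 8(1−q). From Swing: 11q + 11(1−q).
Set equal: 4q = 3(1−q) → q = 3/7.

3/7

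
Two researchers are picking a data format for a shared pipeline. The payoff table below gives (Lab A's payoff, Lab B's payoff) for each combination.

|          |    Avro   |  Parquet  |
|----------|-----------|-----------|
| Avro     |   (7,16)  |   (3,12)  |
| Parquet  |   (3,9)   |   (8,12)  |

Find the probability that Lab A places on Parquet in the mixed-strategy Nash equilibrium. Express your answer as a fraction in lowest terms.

4/7

Lab A's mix p on Avro must make Lab B indifferent between Avro and Parquet.
Lab B's payoff from Avro: 16p + 9(1−p). From Parquet: 12p + 12(1−p).
Set equal: 4p = 3(1−p) → p = 3/7.
Probability on Parquet is 1 − 3/7 = 4/7.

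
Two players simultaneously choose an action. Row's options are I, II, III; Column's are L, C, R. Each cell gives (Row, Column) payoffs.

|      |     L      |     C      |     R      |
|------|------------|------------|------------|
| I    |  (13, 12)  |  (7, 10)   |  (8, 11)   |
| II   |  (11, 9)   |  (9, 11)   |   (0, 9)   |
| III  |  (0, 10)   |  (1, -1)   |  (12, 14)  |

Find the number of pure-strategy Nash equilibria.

(I, L): Row gets 13 (best alternative 11); Column gets 12 (best alternative 11). Neither deviates — NE.
(II, C): Row gets 9 (best alternative 7); Column gets 11 (best alternative 9). Neither deviates — NE.
(III, R): Row gets 12 (best alternative 8); Column gets 14 (best alternative 10). Neither deviates — NE.
(II, L) is not a NE: Row would switch to I (13 > 11).
No other cell survives both best-response checks, so there are 3 pure NE.

3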